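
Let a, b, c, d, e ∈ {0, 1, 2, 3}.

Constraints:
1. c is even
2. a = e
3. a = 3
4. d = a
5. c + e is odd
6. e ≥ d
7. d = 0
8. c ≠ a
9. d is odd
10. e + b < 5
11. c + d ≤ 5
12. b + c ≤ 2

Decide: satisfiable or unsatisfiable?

Unsatisfiable

Constraint 7 fixes d = 0 and constraint 3 fixes a = 3, but constraint 4 requires d = a. Since 0 ≠ 3, contradiction.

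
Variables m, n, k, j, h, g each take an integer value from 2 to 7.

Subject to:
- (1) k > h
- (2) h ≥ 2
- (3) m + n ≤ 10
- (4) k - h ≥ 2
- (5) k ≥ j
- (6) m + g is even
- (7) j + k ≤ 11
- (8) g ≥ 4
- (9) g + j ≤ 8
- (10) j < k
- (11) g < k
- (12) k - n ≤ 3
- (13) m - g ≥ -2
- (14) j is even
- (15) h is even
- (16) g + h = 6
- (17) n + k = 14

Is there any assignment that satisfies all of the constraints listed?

The assignment m = 2, n = 7, k = 7, j = 2, h = 2, g = 4 works:
  constraint 3 holds since m + n = 9.
  constraint 4 holds since k - h = 5.
The rest check out directly.

Satisfiable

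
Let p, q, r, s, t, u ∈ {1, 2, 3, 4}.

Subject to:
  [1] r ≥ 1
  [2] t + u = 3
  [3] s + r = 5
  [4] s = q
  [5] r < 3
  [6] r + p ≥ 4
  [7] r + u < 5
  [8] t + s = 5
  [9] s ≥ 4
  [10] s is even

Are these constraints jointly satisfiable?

Satisfiable

One satisfying assignment is p = 4, q = 4, r = 1, s = 4, t = 1, u = 2.
For the less obvious constraints — constraint 2: t + u = 3; constraint 3: s + r = 5; constraint 6: r + p = 5 — and the others hold by inspection.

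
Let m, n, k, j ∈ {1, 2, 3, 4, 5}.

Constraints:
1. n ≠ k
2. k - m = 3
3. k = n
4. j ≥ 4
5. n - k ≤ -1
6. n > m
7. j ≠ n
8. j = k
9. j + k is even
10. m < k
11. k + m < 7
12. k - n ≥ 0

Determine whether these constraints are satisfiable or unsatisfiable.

Unsatisfiable

From constraints 3 and 8, j = k = n, so j = n. But constraint 7 says j ≠ n. Contradiction.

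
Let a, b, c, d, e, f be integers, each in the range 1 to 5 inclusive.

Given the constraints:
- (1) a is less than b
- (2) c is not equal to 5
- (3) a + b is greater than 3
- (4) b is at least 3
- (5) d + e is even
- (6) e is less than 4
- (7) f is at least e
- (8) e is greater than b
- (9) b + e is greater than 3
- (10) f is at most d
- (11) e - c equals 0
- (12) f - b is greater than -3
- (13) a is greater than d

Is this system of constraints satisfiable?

Constraints 1, 7, 8, 10, and 13 give d < a, a < b, b < e, e ≤ f, f ≤ d. Chaining: d < a < b < e ≤ f ≤ d, which forces d < d — impossible.

Unsatisfiable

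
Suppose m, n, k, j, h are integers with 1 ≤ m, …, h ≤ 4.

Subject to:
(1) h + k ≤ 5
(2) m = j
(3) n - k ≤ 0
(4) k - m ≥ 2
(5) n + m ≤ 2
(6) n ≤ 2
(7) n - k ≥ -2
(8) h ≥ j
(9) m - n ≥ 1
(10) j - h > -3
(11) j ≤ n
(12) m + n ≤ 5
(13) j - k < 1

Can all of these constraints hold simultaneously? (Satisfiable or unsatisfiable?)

Constraints 4, 7, and 9 give k − m ≥ 2, m − n ≥ 1, n − k ≥ -2.
Adding all 3 inequalities: the left sides telescope to 0, and the right sides sum to 2 + 1 + (-2) = 1. So 0 ≥ 1, which is false.

Unsatisfiable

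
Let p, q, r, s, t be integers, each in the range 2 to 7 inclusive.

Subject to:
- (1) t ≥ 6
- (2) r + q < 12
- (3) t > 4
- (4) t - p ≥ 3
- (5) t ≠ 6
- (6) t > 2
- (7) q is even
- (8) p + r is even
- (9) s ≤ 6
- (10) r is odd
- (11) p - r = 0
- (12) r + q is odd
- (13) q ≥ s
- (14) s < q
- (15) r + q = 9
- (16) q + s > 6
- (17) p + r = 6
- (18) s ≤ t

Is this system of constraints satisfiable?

Satisfiable

One satisfying assignment is p = 3, q = 6, r = 3, s = 3, t = 7.
For the less obvious constraints — constraint 2: r + q = 9; constraint 4: t - p = 4; constraint 11: p - r = 0 — and the others hold by inspection.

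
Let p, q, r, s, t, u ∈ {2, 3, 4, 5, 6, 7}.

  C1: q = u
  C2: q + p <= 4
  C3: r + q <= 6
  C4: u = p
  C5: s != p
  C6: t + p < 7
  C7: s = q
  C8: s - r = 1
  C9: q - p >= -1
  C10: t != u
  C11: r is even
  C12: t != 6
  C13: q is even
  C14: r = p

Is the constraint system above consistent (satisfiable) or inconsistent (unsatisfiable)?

Unsatisfiable

From constraints 1, 4, and 7, s = q = u = p, so s = p. But constraint 5 says s ≠ p. Contradiction.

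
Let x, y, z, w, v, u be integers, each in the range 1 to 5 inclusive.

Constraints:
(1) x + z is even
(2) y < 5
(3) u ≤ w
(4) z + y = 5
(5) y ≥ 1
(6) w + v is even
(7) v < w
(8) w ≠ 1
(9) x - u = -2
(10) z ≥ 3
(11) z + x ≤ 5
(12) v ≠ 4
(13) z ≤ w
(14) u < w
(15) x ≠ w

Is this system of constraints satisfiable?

Try x = 1, y = 2, z = 3, w = 5, v = 1, u = 3.
Check constraint 4: z + y = 5; constraint 9: x - u = -2; constraint 11: z + x = 4. The remaining constraints are straightforward to verify.

Satisfiable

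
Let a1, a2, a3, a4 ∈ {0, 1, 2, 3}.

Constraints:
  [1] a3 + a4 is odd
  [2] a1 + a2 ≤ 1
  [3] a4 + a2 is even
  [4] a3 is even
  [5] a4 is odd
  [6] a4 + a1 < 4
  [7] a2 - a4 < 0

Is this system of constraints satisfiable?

Satisfiable

One satisfying assignment is a1 = 0, a2 = 1, a3 = 2, a4 = 3.
For the less obvious constraints — constraint 2: a1 + a2 = 1; constraint 6: a4 + a1 = 3 — and the others hold by inspection.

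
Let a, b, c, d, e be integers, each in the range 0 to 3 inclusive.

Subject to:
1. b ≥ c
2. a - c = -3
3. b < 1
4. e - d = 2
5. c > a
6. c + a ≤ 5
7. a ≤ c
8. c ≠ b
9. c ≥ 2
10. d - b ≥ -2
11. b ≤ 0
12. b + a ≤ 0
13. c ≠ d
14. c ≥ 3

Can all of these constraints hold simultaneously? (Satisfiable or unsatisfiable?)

Unsatisfiable

From constraints 1 and 14: b ≥ c and c ≥ 3, so b ≥ 3. From constraint 11: b ≤ 0. But 0 < 3, so no value of b works.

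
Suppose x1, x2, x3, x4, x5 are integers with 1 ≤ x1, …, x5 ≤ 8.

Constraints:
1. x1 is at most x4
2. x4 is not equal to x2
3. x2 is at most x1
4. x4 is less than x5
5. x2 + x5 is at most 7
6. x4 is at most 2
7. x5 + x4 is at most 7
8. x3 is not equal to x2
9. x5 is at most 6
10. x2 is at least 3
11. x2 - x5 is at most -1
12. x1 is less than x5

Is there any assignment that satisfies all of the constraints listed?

From constraints 3 and 10: x1 ≥ x2 and x2 ≥ 3, so x1 ≥ 3. From constraints 1 and 6: x1 ≤ x4 and x4 ≤ 2, so x1 ≤ 2. But 2 < 3, so no value of x1 works.

Unsatisfiable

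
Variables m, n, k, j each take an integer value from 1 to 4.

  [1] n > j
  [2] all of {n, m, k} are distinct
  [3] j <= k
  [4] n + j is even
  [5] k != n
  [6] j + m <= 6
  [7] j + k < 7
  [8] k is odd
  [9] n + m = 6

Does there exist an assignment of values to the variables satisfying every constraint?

Satisfiable

The assignment m = 2, n = 4, k = 3, j = 2 works:
  constraint 6 holds since j + m = 4.
  constraint 7 holds since j + k = 5.
The rest check out directly.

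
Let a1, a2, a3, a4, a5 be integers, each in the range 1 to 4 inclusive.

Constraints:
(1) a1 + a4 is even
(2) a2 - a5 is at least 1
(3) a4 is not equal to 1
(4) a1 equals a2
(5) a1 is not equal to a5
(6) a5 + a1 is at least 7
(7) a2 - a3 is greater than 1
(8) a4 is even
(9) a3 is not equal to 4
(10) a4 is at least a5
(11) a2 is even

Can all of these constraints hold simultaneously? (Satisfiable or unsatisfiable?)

One satisfying assignment is a1 = 4, a2 = 4, a3 = 1, a4 = 4, a5 = 3.
For the less obvious constraints — constraint 2: a2 - a5 = 1; constraint 6: a5 + a1 = 7; constraint 7: a2 - a3 = 3 — and the others hold by inspection.

Satisfiable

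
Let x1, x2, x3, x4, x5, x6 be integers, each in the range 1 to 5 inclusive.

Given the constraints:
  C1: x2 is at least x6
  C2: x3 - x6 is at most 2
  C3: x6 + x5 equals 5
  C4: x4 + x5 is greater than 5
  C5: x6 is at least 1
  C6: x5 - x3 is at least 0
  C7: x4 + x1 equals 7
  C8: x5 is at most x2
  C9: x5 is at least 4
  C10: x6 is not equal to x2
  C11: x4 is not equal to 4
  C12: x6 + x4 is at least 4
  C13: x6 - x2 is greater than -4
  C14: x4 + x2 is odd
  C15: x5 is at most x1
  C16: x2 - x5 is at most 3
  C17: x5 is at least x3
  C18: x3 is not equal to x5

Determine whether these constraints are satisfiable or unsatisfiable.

Satisfiable

Take x1 = 4, x2 = 4, x3 = 3, x4 = 3, x5 = 4, x6 = 1. Then constraint 2: x3 - x6 = 2; constraint 3: x6 + x5 = 5, and every other listed constraint is also met.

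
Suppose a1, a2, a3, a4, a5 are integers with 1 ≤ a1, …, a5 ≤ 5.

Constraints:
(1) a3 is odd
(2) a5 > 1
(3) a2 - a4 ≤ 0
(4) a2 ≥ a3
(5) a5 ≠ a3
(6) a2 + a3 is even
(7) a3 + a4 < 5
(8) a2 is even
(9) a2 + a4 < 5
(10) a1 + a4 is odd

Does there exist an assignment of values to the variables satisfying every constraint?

Constraint 8 makes a2 even and constraint 1 makes a3 odd, so a2 + a3 must be odd. Constraint 6 says a2 + a3 is even — contradiction.

Unsatisfiable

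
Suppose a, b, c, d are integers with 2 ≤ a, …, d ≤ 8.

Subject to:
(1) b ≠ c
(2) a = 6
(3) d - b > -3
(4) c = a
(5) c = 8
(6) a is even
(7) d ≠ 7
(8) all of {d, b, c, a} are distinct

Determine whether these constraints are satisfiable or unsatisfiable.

Unsatisfiable

Constraint 5 fixes c = 8 and constraint 2 fixes a = 6, but constraint 4 requires c = a. Since 8 ≠ 6, contradiction.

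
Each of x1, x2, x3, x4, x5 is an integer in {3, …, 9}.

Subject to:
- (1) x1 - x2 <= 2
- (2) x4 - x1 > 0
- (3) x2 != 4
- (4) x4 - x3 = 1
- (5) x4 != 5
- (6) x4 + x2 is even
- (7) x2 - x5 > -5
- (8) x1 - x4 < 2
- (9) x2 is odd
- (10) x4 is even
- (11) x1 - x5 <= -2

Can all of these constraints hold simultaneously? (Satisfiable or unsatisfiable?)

Constraint 10 makes x4 even and constraint 9 makes x2 odd, so x4 + x2 must be odd. Constraint 6 says x4 + x2 is even — contradiction.

Unsatisfiable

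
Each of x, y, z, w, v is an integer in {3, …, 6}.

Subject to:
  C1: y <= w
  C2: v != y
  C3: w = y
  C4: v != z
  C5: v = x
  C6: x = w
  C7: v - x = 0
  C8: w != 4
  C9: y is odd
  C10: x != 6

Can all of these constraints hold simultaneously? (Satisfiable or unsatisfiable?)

Unsatisfiable

From constraints 3, 5, and 6, v = x = w = y, so v = y. But constraint 2 says v ≠ y. Contradiction.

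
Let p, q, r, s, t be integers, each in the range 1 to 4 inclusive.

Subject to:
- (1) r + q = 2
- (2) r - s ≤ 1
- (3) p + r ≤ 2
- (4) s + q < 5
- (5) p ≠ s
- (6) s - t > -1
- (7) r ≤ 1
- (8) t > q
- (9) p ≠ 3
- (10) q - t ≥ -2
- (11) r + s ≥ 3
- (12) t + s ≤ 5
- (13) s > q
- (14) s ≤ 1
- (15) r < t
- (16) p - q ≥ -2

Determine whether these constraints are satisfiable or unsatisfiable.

Unsatisfiable

From constraint 7: r ≤ 1. From constraint 14: s ≤ 1. Hence r + s ≤ 2. But constraint 11 requires r + s ≥ 3, and 3 > 2. Contradiction.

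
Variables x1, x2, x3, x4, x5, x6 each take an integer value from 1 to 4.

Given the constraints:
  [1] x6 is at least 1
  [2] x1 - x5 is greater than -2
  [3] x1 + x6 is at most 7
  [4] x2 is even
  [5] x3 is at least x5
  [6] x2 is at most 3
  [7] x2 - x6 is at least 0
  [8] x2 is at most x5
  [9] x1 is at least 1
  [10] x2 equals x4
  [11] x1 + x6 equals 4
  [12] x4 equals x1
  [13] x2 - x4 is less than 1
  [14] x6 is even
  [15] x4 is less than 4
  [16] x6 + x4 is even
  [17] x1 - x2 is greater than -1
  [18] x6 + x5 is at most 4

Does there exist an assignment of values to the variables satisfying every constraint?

One satisfying assignment is x1 = 2, x2 = 2, x3 = 2, x4 = 2, x5 = 2, x6 = 2.
For the less obvious constraints — constraint 2: x1 - x5 = 0; constraint 3: x1 + x6 = 4; constraint 7: x2 - x6 = 0 — and the others hold by inspection.

Satisfiable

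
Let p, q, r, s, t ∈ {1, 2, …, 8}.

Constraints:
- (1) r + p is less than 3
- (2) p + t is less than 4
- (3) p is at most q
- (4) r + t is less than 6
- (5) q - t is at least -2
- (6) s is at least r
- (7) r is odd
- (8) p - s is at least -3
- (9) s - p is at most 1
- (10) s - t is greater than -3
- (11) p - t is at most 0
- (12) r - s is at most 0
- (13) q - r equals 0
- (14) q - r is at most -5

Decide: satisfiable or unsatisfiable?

Constraints 5, 9, 11, 12, and 14 give p − s ≥ -1, s − r ≥ 0, r − q ≥ 5, q − t ≥ -2, t − p ≥ 0.
Adding all 5 inequalities: the left sides telescope to 0, and the right sides sum to (-1) + 0 + 5 + (-2) + 0 = 2. So 0 ≥ 2, which is false.

Unsatisfiable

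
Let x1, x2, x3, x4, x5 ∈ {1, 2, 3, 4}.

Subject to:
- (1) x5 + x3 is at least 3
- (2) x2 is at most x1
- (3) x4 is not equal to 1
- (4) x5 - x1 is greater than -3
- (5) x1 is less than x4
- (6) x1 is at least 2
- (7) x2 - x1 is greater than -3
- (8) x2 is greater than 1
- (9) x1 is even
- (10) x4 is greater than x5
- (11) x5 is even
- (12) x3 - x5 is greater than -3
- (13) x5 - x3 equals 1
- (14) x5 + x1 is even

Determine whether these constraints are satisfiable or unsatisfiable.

Satisfiable

Try x1 = 2, x2 = 2, x3 = 1, x4 = 3, x5 = 2.
Check constraint 1: x5 + x3 = 3; constraint 4: x5 - x1 = 0; constraint 7: x2 - x1 = 0. The remaining constraints are straightforward to verify.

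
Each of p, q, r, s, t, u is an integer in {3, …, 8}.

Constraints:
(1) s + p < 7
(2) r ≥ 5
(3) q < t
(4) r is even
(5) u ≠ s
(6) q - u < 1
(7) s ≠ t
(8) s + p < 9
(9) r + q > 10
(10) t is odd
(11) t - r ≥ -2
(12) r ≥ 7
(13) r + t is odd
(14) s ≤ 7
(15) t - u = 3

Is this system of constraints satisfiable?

Satisfiable

Setting (p, q, r, s, t, u) = (3, 3, 8, 3, 7, 4) satisfies everything: constraint 1: s + p = 6; constraint 6: q - u = -1; constraint 8: s + p = 6, and the others follow.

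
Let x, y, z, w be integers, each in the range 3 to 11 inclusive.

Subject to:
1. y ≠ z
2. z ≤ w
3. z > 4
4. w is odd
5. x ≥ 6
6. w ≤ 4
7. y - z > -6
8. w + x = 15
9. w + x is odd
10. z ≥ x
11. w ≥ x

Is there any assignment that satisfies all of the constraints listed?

Unsatisfiable

From constraints 5 and 10: z ≥ x and x ≥ 6, so z ≥ 6. From constraints 2 and 6: z ≤ w and w ≤ 4, so z ≤ 4. But 4 < 6, so no value of z works.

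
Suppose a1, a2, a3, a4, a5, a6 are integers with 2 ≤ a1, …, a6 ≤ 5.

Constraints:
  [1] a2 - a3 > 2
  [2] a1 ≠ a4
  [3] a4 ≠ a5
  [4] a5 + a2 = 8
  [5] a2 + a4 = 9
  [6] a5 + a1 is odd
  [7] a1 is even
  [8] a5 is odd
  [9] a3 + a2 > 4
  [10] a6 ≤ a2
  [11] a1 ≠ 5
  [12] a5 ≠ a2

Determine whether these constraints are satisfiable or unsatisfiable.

Satisfiable

The assignment a1 = 2, a2 = 5, a3 = 2, a4 = 4, a5 = 3, a6 = 3 works:
  constraint 1 holds since a2 - a3 = 3.
  constraint 4 holds since a5 + a2 = 8.
The rest check out directly.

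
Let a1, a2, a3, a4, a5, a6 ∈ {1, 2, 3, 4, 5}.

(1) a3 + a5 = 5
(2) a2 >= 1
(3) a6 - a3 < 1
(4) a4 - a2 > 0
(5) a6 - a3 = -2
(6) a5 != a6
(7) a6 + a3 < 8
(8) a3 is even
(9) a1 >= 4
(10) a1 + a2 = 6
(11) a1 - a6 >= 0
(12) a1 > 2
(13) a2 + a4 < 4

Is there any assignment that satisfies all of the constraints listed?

Satisfiable

The assignment a1 = 5, a2 = 1, a3 = 4, a4 = 2, a5 = 1, a6 = 2 works:
  constraint 1 holds since a3 + a5 = 5.
  constraint 3 holds since a6 - a3 = -2.
The rest check out directly.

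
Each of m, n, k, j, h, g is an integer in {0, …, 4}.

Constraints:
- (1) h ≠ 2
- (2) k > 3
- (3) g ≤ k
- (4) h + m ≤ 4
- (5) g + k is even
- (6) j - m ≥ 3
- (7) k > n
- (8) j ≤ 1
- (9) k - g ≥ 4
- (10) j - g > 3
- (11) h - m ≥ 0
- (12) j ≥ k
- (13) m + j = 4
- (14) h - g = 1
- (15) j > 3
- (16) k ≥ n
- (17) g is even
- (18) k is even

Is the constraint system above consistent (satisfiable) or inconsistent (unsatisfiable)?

From constraint 2: k ≥ 4. From constraints 8 and 12: k ≤ j and j ≤ 1, so k ≤ 1. But 1 < 4, so no value of k works.

Unsatisfiable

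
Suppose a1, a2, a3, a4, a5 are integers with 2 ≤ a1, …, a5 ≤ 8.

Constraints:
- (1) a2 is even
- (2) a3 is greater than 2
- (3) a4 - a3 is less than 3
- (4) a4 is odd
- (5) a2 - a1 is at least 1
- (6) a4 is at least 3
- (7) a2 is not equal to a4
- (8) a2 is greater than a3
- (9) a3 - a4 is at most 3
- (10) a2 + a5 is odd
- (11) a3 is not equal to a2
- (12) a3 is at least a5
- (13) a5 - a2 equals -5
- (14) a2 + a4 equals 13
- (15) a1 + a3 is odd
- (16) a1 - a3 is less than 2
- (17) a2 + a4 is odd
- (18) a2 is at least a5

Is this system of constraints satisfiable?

Satisfiable

The assignment a1 = 4, a2 = 8, a3 = 5, a4 = 5, a5 = 3 works:
  constraint 3 holds since a4 - a3 = 0.
  constraint 5 holds since a2 - a1 = 4.
  constraint 9 holds since a3 - a4 = 0.
The rest check out directly.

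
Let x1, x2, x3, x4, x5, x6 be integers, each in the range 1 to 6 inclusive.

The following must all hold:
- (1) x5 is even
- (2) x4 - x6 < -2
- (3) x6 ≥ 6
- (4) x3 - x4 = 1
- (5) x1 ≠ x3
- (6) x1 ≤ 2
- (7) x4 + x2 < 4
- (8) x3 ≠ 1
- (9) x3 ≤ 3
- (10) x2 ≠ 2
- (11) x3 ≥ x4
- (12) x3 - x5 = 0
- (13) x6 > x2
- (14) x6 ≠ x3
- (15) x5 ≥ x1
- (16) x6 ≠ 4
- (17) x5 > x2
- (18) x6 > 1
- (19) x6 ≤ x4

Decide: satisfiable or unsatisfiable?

Unsatisfiable

From constraints 3 and 19: x4 ≥ x6 and x6 ≥ 6, so x4 ≥ 6. From constraints 9 and 11: x4 ≤ x3 and x3 ≤ 3, so x4 ≤ 3. But 3 < 6, so no value of x4 works.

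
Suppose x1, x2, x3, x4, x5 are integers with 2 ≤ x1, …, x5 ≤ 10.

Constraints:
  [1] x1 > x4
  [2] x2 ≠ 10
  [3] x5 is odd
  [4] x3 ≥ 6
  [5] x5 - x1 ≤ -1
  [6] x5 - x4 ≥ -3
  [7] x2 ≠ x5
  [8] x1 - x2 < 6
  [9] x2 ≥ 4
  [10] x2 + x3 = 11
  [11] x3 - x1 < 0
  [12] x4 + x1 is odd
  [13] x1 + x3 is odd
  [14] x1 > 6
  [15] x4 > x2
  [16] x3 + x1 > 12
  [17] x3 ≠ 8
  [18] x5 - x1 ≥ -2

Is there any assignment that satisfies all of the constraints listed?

Satisfiable

Setting (x1, x2, x3, x4, x5) = (8, 4, 7, 7, 7) satisfies everything: constraint 5: x5 - x1 = -1; constraint 6: x5 - x4 = 0, and the others follow.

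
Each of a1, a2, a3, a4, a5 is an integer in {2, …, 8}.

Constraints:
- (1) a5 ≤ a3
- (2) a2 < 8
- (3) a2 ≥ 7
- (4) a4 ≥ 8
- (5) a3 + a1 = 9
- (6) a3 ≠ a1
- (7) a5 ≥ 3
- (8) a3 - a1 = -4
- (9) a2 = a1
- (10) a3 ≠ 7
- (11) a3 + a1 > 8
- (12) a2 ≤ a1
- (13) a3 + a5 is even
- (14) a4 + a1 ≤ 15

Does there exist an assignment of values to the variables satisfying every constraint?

Unsatisfiable

From constraints 1 and 7: a3 ≥ a5 ≥ 3. From constraints 3 and 12: a1 ≥ a2 ≥ 7. Hence a3 + a1 ≥ 10. But constraint 5 requires a3 + a1 = 9, and 9 < 10. Contradiction.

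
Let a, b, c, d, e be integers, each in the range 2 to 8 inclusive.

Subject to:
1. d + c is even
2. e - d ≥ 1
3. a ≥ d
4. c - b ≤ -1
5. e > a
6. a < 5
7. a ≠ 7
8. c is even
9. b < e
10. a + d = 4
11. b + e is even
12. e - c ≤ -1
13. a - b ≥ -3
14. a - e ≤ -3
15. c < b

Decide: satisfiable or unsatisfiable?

Constraints 4, 12, 13, and 14 give c − e ≥ 1, e − a ≥ 3, a − b ≥ -3, b − c ≥ 1.
Adding all 4 inequalities: the left sides telescope to 0, and the right sides sum to 1 + 3 + (-3) + 1 = 2. So 0 ≥ 2, which is false.

Unsatisfiable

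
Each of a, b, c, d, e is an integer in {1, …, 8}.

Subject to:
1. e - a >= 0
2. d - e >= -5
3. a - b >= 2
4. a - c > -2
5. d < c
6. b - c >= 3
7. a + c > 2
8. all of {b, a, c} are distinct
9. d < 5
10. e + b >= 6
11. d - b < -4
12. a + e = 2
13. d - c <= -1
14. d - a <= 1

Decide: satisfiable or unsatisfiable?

Unsatisfiable

Constraints 1, 2, 3, 6, and 13 give d − e ≥ -5, e − a ≥ 0, a − b ≥ 2, b − c ≥ 3, c − d ≥ 1.
Adding all 5 inequalities: the left sides telescope to 0, and the right sides sum to (-5) + 0 + 2 + 3 + 1 = 1. So 0 ≥ 1, which is false.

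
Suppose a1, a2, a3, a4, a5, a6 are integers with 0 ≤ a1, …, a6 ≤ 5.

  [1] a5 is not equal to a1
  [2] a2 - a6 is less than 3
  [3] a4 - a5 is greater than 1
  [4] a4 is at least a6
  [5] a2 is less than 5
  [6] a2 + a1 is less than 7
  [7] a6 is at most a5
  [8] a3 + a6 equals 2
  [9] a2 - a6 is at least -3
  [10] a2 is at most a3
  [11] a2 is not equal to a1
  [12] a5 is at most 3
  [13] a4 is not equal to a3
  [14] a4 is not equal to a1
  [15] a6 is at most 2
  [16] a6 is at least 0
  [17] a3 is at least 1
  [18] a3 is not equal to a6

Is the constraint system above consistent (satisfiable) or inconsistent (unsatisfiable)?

Satisfiable

Try a1 = 5, a2 = 0, a3 = 2, a4 = 4, a5 = 0, a6 = 0.
Check constraint 2: a2 - a6 = 0; constraint 3: a4 - a5 = 4. The remaining constraints are straightforward to verify.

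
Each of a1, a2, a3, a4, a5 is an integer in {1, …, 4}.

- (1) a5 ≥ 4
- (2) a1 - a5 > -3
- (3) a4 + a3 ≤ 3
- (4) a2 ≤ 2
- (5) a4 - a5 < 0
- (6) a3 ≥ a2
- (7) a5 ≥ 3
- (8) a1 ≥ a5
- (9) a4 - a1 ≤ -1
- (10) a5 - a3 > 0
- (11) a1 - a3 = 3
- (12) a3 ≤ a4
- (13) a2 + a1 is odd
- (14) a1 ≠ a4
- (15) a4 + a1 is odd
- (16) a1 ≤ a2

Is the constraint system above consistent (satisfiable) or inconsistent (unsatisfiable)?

Unsatisfiable

From constraints 1 and 8: a1 ≥ a5 and a5 ≥ 4, so a1 ≥ 4. From constraints 4 and 16: a1 ≤ a2 and a2 ≤ 2, so a1 ≤ 2. But 2 < 4, so no value of a1 works.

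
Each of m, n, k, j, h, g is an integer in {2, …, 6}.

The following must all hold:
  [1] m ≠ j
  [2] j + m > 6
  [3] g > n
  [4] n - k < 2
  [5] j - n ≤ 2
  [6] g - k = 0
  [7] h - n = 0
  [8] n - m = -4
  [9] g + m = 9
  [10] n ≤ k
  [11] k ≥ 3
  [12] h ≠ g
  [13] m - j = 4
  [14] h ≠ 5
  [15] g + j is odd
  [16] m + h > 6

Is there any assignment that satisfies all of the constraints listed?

Satisfiable

One satisfying assignment is m = 6, n = 2, k = 3, j = 2, h = 2, g = 3.
For the less obvious constraints — constraint 2: j + m = 8; constraint 4: n - k = -1; constraint 5: j - n = 0 — and the others hold by inspection.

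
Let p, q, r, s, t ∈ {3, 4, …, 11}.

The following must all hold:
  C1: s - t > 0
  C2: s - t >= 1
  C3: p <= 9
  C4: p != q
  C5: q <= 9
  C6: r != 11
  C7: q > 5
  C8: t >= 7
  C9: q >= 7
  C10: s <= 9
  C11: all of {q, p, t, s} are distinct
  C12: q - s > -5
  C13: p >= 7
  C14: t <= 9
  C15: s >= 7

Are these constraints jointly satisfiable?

Unsatisfiable

Constraints 3, 5, 8, 9, 10, 13, 14, and 15 confine each of q, p, t, s to the 3 values {7, …, 9}.
Constraint 11 requires all 4 of them to be distinct, but only 3 values are available — impossible by the pigeonhole principle.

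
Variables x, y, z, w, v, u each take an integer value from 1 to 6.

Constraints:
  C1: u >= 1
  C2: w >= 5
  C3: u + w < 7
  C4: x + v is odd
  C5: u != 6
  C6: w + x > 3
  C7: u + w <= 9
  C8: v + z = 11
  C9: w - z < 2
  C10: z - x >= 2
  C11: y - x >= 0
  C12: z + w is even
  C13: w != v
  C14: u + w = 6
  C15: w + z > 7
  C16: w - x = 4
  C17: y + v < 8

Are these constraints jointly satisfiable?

Try x = 1, y = 1, z = 5, w = 5, v = 6, u = 1.
Check constraint 3: u + w = 6; constraint 6: w + x = 6. The remaining constraints are straightforward to verify.

Satisfiable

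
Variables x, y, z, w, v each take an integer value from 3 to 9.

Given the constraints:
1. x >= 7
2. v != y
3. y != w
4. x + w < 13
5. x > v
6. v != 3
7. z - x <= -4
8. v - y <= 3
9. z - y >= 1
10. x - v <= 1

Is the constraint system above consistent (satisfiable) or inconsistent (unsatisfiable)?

Unsatisfiable

Constraints 7, 8, 9, and 10 give x − z ≥ 4, z − y ≥ 1, y − v ≥ -3, v − x ≥ -1.
Adding all 4 inequalities: the left sides telescope to 0, and the right sides sum to 4 + 1 + (-3) + (-1) = 1. So 0 ≥ 1, which is false.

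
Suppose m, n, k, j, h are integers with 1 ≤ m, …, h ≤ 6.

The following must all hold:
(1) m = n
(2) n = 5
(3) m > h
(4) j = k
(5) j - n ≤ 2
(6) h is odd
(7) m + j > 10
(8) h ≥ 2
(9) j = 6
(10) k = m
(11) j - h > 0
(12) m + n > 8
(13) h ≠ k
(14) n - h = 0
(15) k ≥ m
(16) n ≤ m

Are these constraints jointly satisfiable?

Constraint 9 fixes j = 6 and constraint 2 fixes n = 5. Constraints 1, 4, and 10 give j = k = m = n, so j = n. But 6 ≠ 5 — contradiction.

Unsatisfiable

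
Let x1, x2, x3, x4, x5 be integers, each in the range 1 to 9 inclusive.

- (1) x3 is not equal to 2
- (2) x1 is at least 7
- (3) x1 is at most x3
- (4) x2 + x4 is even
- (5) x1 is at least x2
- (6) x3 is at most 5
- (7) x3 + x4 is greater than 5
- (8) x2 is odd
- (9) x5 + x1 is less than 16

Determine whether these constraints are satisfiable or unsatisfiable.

From constraint 2: x1 ≥ 7. From constraints 3 and 6: x1 ≤ x3 and x3 ≤ 5, so x1 ≤ 5. But 5 < 7, so no value of x1 works.

Unsatisfiable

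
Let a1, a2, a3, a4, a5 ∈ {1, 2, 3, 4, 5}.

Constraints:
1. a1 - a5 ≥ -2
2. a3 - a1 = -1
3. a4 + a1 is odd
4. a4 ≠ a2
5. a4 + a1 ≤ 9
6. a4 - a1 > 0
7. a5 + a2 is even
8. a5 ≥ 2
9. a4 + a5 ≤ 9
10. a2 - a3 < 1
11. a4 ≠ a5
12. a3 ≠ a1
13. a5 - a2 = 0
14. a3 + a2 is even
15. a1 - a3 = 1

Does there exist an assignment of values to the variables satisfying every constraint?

Try a1 = 3, a2 = 2, a3 = 2, a4 = 4, a5 = 2.
Check constraint 1: a1 - a5 = 1; constraint 2: a3 - a1 = -1; constraint 5: a4 + a1 = 7. The remaining constraints are straightforward to verify.

Satisfiable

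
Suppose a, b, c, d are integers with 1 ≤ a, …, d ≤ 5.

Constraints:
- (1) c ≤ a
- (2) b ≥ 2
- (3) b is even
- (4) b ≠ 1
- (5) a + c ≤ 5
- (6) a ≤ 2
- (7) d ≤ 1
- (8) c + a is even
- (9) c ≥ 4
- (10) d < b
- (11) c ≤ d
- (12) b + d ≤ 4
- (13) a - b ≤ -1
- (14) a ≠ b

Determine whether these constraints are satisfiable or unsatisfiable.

From constraints 9 and 11: d ≥ c and c ≥ 4, so d ≥ 4. From constraint 7: d ≤ 1. But 1 < 4, so no value of d works.

Unsatisfiable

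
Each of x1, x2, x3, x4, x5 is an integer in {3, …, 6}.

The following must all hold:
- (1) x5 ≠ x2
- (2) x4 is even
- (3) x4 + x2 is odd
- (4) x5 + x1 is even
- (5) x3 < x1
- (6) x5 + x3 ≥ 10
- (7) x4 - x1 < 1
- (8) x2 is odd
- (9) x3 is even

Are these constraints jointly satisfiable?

Satisfiable

Take x1 = 6, x2 = 3, x3 = 4, x4 = 6, x5 = 6. Then constraint 2: x4 = 6 is even; constraint 6: x5 + x3 = 10; constraint 7: x4 - x1 = 0, and every other listed constraint is also met.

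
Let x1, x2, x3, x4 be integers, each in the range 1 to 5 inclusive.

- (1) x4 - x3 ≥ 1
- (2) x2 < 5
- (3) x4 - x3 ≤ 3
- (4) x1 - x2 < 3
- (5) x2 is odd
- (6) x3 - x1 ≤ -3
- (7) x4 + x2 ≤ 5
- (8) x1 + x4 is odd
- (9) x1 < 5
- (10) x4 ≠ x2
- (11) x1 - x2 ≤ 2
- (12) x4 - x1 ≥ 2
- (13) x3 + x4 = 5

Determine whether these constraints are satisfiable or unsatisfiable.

Unsatisfiable

Constraints 3, 6, and 12 give x1 − x3 ≥ 3, x3 − x4 ≥ -3, x4 − x1 ≥ 2.
Adding all 3 inequalities: the left sides telescope to 0, and the right sides sum to 3 + (-3) + 2 = 2. So 0 ≥ 2, which is false.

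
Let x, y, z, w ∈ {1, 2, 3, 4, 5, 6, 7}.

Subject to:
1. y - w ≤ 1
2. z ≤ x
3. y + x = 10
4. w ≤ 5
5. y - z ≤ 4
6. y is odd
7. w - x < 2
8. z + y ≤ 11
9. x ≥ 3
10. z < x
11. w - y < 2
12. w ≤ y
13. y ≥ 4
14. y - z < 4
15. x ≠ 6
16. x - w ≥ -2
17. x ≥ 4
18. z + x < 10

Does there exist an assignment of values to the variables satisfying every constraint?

Try x = 5, y = 5, z = 4, w = 4.
Check constraint 1: y - w = 1; constraint 3: y + x = 10; constraint 5: y - z = 1. The remaining constraints are straightforward to verify.

Satisfiable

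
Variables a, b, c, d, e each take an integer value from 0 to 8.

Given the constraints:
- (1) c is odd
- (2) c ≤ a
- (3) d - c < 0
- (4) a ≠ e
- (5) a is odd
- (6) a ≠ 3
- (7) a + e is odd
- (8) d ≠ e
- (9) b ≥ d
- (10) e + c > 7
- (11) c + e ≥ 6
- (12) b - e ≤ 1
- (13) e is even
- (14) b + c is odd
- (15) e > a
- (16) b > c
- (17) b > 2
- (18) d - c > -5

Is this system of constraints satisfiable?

Setting (a, b, c, d, e) = (5, 6, 3, 0, 6) satisfies everything: constraint 3: d - c = -3; constraint 10: e + c = 9; constraint 11: c + e = 9, and the others follow.

Satisfiable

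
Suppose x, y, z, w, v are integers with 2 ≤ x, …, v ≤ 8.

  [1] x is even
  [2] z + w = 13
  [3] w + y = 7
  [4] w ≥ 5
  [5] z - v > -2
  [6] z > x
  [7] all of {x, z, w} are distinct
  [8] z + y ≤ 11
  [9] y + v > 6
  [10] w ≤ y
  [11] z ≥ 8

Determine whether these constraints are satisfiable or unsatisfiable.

Unsatisfiable

From constraint 11: z ≥ 8. From constraints 4 and 10: y ≥ w ≥ 5. Hence z + y ≥ 13. But constraint 8 requires z + y ≤ 11, and 11 < 13. Contradiction.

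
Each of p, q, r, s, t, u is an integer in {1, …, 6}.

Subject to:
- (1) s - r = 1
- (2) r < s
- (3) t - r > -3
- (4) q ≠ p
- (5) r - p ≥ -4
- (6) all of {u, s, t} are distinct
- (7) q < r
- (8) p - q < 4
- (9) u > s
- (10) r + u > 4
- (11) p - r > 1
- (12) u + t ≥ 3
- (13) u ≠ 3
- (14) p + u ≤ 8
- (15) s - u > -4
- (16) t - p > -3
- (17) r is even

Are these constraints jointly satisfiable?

Satisfiable

One satisfying assignment is p = 4, q = 1, r = 2, s = 3, t = 2, u = 4.
For the less obvious constraints — constraint 1: s - r = 1; constraint 3: t - r = 0 — and the others hold by inspection.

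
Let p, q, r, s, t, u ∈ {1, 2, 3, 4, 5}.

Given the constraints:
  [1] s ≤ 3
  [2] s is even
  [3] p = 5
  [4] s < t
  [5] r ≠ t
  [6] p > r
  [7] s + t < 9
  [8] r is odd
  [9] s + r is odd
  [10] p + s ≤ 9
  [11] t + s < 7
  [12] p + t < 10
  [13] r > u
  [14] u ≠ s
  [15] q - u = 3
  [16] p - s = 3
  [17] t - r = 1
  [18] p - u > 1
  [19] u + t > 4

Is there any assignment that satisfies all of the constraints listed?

Try p = 5, q = 4, r = 3, s = 2, t = 4, u = 1.
Check constraint 7: s + t = 6; constraint 10: p + s = 7. The remaining constraints are straightforward to verify.

Satisfiable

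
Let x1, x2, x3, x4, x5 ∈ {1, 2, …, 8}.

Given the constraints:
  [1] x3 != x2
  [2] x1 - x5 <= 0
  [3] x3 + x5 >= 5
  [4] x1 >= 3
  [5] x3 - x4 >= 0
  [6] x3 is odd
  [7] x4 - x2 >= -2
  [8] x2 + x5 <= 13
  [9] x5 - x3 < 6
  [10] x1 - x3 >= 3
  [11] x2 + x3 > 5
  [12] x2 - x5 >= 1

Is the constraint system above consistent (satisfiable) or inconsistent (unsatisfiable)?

Unsatisfiable

Constraints 2, 5, 7, 10, and 12 give x1 − x3 ≥ 3, x3 − x4 ≥ 0, x4 − x2 ≥ -2, x2 − x5 ≥ 1, x5 − x1 ≥ 0.
Adding all 5 inequalities: the left sides telescope to 0, and the right sides sum to 3 + 0 + (-2) + 1 + 0 = 2. So 0 ≥ 2, which is false.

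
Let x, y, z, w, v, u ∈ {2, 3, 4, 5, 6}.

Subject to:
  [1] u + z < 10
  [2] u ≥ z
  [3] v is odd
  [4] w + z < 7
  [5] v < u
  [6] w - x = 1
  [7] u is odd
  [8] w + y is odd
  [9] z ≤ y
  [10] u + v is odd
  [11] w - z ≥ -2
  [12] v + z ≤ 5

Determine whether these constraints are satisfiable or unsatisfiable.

Unsatisfiable

Constraint 7 makes u odd and constraint 3 makes v odd, so u + v must be even. Constraint 10 says u + v is odd — contradiction.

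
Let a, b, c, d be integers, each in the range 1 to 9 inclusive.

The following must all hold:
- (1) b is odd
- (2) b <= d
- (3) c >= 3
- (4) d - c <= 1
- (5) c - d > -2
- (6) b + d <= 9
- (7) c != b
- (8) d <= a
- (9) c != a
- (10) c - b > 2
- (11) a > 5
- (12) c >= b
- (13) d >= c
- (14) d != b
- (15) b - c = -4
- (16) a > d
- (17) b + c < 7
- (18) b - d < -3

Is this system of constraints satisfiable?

Satisfiable

The assignment a = 9, b = 1, c = 5, d = 5 works:
  constraint 4 holds since d - c = 0.
  constraint 5 holds since c - d = 0.
  constraint 6 holds since b + d = 6.
The rest check out directly.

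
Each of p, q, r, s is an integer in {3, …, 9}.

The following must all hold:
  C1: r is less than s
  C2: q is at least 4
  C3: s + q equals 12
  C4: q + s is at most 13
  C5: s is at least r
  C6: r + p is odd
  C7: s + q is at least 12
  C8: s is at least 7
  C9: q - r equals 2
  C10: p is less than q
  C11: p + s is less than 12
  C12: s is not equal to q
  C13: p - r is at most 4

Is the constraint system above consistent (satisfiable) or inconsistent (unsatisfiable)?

Setting (p, q, r, s) = (4, 5, 3, 7) satisfies everything: constraint 3: s + q = 12; constraint 4: q + s = 12, and the others follow.

Satisfiable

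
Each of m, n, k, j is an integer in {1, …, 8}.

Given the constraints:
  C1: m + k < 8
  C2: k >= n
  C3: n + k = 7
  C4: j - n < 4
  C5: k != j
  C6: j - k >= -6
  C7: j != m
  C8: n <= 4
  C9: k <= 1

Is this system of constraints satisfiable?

Unsatisfiable

From constraint 8: n ≤ 4. From constraint 9: k ≤ 1. Hence n + k ≤ 5. But constraint 3 requires n + k = 7, and 7 > 5. Contradiction.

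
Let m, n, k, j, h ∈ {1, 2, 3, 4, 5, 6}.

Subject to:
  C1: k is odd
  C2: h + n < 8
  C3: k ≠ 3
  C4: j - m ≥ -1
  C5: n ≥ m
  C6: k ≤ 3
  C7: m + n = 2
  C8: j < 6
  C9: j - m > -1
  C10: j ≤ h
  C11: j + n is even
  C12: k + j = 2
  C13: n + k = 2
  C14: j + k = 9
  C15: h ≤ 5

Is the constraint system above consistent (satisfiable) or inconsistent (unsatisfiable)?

Unsatisfiable

From constraints 10 and 15: j ≤ h ≤ 5. From constraint 6: k ≤ 3. Hence j + k ≤ 8. But constraint 14 requires j + k = 9, and 9 > 8. Contradiction.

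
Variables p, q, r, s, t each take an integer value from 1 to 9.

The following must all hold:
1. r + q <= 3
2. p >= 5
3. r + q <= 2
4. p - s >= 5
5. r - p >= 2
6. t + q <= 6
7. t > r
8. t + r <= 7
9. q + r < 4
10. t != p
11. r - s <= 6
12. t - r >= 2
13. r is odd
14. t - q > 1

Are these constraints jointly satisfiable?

Constraints 4, 5, and 11 give s − r ≥ -6, r − p ≥ 2, p − s ≥ 5.
Adding all 3 inequalities: the left sides telescope to 0, and the right sides sum to (-6) + 2 + 5 = 1. So 0 ≥ 1, which is false.

Unsatisfiable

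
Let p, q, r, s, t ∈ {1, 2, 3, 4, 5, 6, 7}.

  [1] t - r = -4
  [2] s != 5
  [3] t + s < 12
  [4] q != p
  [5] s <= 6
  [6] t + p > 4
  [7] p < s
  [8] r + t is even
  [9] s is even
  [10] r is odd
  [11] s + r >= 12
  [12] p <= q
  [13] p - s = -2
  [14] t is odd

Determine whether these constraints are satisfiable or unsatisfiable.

The assignment p = 4, q = 7, r = 7, s = 6, t = 3 works:
  constraint 1 holds since t - r = -4.
  constraint 3 holds since t + s = 9.
  constraint 6 holds since t + p = 7.
The rest check out directly.

Satisfiable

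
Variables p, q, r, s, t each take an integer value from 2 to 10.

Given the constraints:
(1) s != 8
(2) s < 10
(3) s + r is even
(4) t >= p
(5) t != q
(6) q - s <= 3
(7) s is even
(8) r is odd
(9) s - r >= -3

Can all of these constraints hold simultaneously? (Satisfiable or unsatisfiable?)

Constraint 7 makes s even and constraint 8 makes r odd, so s + r must be odd. Constraint 3 says s + r is even — contradiction.

Unsatisfiable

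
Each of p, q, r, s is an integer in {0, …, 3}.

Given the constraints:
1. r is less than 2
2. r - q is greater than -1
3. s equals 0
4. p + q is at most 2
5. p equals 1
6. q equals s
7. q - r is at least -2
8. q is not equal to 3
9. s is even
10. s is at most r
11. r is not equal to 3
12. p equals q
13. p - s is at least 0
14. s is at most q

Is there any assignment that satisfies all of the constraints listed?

Unsatisfiable

Constraint 5 fixes p = 1 and constraint 3 fixes s = 0. Constraints 6 and 12 give p = q = s, so p = s. But 1 ≠ 0 — contradiction.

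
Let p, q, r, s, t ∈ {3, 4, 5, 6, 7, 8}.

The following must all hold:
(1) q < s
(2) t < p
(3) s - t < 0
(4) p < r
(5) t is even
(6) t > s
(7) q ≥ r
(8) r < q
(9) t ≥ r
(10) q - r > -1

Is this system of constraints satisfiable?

Constraints 1, 2, 4, 6, and 8 give t < p, p < r, r < q, q < s, s < t. Chaining: t < p < r < q < s < t, which forces t < t — impossible.

Unsatisfiable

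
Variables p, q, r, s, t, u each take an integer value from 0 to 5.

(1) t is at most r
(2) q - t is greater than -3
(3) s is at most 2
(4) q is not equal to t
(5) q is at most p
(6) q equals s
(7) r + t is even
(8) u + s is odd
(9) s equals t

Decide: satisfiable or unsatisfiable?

From constraints 6 and 9, q = s = t, so q = t. But constraint 4 says q ≠ t. Contradiction.

Unsatisfiable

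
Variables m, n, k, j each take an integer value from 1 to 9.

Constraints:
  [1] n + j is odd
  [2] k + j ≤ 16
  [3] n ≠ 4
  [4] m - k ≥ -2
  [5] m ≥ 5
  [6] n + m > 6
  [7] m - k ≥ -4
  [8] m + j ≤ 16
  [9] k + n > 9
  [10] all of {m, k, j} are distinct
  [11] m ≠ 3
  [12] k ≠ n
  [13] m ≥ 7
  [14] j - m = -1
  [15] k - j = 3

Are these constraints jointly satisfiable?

Satisfiable

Try m = 7, n = 1, k = 9, j = 6.
Check constraint 2: k + j = 15; constraint 4: m - k = -2; constraint 6: n + m = 8. The remaining constraints are straightforward to verify.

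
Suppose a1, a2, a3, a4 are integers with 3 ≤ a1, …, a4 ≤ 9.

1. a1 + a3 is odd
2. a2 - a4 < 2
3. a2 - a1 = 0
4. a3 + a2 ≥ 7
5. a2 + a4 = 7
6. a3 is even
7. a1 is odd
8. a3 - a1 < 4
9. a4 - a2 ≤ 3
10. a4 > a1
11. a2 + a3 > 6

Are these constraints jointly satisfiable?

Setting (a1, a2, a3, a4) = (3, 3, 6, 4) satisfies everything: constraint 2: a2 - a4 = -1; constraint 3: a2 - a1 = 0, and the others follow.

Satisfiable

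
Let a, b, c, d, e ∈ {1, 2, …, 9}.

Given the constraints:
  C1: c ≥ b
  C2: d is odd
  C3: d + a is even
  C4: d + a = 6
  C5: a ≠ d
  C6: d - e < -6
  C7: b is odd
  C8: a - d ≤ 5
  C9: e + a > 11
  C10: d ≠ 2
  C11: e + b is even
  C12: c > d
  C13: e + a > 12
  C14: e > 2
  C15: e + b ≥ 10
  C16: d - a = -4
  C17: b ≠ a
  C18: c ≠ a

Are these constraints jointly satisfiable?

Try a = 5, b = 1, c = 3, d = 1, e = 9.
Check constraint 4: d + a = 6; constraint 6: d - e = -8. The remaining constraints are straightforward to verify.

Satisfiable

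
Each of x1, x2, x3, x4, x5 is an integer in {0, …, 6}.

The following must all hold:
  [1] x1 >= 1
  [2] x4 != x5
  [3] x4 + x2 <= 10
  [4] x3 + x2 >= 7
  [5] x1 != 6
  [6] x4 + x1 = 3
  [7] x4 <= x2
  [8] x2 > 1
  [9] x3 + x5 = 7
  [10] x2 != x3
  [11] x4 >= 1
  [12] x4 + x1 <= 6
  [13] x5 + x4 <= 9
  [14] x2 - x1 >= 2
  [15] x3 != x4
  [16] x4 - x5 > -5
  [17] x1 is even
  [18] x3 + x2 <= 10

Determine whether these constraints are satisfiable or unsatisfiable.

Satisfiable

Take x1 = 2, x2 = 6, x3 = 2, x4 = 1, x5 = 5. Then constraint 3: x4 + x2 = 7; constraint 4: x3 + x2 = 8; constraint 6: x4 + x1 = 3, and every other listed constraint is also met.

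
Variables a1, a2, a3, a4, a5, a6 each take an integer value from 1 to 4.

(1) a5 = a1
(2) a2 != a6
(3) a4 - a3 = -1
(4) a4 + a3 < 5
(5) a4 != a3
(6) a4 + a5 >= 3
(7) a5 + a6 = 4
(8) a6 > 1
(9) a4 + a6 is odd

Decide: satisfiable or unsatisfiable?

Setting (a1, a2, a3, a4, a5, a6) = (2, 4, 2, 1, 2, 2) satisfies everything: constraint 3: a4 - a3 = -1; constraint 4: a4 + a3 = 3; constraint 6: a4 + a5 = 3, and the others follow.

Satisfiable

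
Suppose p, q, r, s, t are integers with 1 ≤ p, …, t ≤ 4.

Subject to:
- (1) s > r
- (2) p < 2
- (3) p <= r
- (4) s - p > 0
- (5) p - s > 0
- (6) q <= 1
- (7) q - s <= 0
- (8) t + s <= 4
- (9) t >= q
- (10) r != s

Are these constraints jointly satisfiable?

Constraints 1, 3, and 5 give r < s, s < p, p ≤ r. Chaining: r < s < p ≤ r, which forces r < r — impossible.

Unsatisfiable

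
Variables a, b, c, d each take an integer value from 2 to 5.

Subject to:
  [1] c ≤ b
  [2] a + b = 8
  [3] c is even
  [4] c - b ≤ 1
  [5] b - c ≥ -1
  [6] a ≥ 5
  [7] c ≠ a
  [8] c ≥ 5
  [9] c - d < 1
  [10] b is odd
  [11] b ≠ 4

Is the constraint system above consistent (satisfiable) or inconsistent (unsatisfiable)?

Unsatisfiable

From constraint 6: a ≥ 5. From constraints 1 and 8: b ≥ c ≥ 5. Hence a + b ≥ 10. But constraint 2 requires a + b = 8, and 8 < 10. Contradiction.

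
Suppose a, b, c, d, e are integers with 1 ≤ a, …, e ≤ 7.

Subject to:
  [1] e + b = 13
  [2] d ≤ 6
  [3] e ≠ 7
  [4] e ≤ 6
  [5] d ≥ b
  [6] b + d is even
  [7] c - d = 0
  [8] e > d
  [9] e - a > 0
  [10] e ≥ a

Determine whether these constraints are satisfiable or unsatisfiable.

Unsatisfiable

From constraint 4: e ≤ 6. From constraints 2 and 5: b ≤ d ≤ 6. Hence e + b ≤ 12. But constraint 1 requires e + b = 13, and 13 > 12. Contradiction.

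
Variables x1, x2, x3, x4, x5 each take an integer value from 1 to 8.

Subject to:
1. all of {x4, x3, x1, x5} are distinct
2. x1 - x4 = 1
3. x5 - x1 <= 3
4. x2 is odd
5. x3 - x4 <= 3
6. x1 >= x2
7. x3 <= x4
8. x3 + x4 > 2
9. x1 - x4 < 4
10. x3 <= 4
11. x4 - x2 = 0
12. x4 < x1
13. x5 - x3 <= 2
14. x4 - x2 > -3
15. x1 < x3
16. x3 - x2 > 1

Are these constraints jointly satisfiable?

Unsatisfiable

Constraints 7, 12, and 15 give x3 ≤ x4, x4 < x1, x1 < x3. Chaining: x3 ≤ x4 < x1 < x3, which forces x3 < x3 — impossible.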